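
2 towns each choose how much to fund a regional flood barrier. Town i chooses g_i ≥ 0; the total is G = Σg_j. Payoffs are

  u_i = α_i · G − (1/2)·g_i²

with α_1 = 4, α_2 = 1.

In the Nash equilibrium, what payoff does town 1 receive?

12

Town i's FOC: ∂u_i/∂g_i = α_i − g_i = 0, so g_i* = α_i.
NE contributions = (4, 1); G = 5.
u_1 = α_1·G − ½·(g_1)² = 4·5 − ½·4² = 12.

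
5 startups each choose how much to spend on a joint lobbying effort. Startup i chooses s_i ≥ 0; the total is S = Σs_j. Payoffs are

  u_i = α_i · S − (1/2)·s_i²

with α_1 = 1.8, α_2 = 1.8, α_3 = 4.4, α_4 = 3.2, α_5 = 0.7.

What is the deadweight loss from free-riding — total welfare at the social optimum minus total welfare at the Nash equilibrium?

Startup i's FOC: ∂u_i/∂s_i = α_i − s_i = 0, so s_i* = α_i.
NE contributions = (1.8, 1.8, 4.4, 3.2, 0.7); S = 11.9.
W^NE = (Σα)·S − ½Σα_i² = 11.9² − ½·36.57 = 123.325.
Planner sets s_i = Σα_j = 11.9 for every i, so S^SO = 5·11.9 = 59.5.
W^SO = (Σα)·S^SO − ½·5·(Σα)² = (5/2)·11.9² = 354.025.
Deadweight loss = W^SO − W^NE = 230.7.

230.7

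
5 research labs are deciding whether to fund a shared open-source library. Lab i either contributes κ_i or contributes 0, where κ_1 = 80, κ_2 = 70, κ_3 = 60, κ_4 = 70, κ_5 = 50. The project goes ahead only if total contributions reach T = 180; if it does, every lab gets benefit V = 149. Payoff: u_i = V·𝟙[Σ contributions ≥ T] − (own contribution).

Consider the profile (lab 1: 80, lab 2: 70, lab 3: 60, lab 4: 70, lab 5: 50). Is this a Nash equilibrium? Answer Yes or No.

Total = 330 ≥ 180: provided.
Lab 1 (pledges 80, payoff 69): dropping to 0 → total 250, payoff 149. Profitable deviation.

No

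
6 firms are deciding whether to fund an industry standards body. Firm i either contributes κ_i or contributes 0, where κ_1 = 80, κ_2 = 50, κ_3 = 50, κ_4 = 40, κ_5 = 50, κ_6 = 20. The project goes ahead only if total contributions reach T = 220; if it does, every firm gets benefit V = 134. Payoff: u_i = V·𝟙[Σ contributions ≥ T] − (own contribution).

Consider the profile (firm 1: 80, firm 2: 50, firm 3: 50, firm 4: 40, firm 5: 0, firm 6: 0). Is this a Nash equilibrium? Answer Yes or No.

Total = 220 ≥ 220: provided.
Firm 1 (pledges 80, payoff 54): dropping to 0 → total 140, payoff 0. No gain.
Firm 2 (pledges 50, payoff 84): dropping to 0 → total 170, payoff 0. No gain.
Firm 3 (pledges 50, payoff 84): dropping to 0 → total 170, payoff 0. No gain.
Firm 4 (pledges 40, payoff 94): dropping to 0 → total 180, payoff 0. No gain.
Firm 5 (pledges 0, payoff 134): pledging 50 → total 270, payoff 84. No gain.
Firm 6 (pledges 0, payoff 134): pledging 20 → total 240, payoff 114. No gain.

Yes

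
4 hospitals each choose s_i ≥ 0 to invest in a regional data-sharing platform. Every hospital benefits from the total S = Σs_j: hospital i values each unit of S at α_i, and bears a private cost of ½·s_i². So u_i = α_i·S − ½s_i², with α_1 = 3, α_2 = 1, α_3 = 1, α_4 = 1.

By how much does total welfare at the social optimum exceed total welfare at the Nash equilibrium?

42

Hospital i's FOC: ∂u_i/∂s_i = α_i − s_i = 0, so s_i* = α_i.
NE contributions = (3, 1, 1, 1); S = 6.
W^NE = (Σα)·S − ½Σα_i² = 6² − ½·12 = 30.
Planner sets s_i = Σα_j = 6 for every i, so S^SO = 4·6 = 24.
W^SO = (Σα)·S^SO − ½·4·(Σα)² = (4/2)·6² = 72.
Deadweight loss = W^SO − W^NE = 42.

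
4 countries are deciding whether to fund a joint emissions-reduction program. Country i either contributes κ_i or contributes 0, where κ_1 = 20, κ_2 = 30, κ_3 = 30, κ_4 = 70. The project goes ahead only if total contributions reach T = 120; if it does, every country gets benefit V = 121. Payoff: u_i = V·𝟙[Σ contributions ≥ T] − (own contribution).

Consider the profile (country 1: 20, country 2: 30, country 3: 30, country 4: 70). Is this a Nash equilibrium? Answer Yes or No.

No

Total = 150 ≥ 120: provided.
Country 1 (pledges 20, payoff 101): dropping to 0 → total 130, payoff 121. Profitable deviation.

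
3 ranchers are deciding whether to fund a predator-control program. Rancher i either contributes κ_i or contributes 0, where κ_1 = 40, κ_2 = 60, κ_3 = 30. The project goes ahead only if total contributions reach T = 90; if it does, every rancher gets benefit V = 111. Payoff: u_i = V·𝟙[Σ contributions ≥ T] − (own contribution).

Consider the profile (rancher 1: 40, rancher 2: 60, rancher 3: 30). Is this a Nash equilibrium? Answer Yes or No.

Total = 130 ≥ 90: provided.
Rancher 1 (pledges 40, payoff 71): dropping to 0 → total 90, payoff 111. Profitable deviation.

No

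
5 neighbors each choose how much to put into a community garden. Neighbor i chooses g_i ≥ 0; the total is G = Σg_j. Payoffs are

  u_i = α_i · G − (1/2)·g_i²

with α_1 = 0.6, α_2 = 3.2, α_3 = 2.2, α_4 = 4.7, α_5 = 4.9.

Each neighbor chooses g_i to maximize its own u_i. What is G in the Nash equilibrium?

Neighbor i's FOC: ∂u_i/∂g_i = α_i − g_i = 0, so g_i* = α_i.
NE contributions = (0.6, 3.2, 2.2, 4.7, 4.9); G = 15.6.

15.6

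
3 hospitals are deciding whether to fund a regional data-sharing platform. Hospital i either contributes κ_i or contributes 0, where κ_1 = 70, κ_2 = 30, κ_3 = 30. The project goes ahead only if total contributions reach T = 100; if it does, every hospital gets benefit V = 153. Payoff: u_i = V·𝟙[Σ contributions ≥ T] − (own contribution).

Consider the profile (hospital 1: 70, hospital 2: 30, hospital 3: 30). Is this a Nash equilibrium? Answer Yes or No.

Total = 130 ≥ 100: provided.
Hospital 1 (pledges 70, payoff 83): dropping to 0 → total 60, payoff 0. No gain.
Hospital 2 (pledges 30, payoff 123): dropping to 0 → total 100, payoff 153. Profitable deviation.

No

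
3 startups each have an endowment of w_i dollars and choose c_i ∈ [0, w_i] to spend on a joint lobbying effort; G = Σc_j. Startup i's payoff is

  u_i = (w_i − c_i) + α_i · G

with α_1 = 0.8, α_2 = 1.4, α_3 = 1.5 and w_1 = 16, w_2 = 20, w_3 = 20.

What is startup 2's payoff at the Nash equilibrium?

∂u_i/∂c_i = α_i − 1, so startup i contributes w_i if α_i > 1, else 0.
α_i > 1 for i ∈ {2, 3}; NE contributions (0, 20, 20), G = 40.
u_2 = (20 − 20) + 1.4·40 = 56.

56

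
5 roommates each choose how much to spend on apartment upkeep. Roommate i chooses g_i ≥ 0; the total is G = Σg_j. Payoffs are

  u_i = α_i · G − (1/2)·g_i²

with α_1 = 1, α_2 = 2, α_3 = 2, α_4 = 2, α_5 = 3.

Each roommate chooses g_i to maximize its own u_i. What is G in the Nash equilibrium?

Roommate i's FOC: ∂u_i/∂g_i = α_i − g_i = 0, so g_i* = α_i.
NE contributions = (1, 2, 2, 2, 3); G = 10.

10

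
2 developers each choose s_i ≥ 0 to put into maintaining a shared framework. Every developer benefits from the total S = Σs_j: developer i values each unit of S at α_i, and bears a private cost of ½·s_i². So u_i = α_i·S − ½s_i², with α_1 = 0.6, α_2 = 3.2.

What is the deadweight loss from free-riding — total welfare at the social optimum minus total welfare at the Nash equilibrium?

Developer i's FOC: ∂u_i/∂s_i = α_i − s_i = 0, so s_i* = α_i.
NE contributions = (0.6, 3.2); S = 3.8.
W^NE = (Σα)·S − ½Σα_i² = 3.8² − ½·10.6 = 9.14.
Planner sets s_i = Σα_j = 3.8 for every i, so S^SO = 2·3.8 = 7.6.
W^SO = (Σα)·S^SO − ½·2·(Σα)² = (2/2)·3.8² = 14.44.
Deadweight loss = W^SO − W^NE = 5.3.

5.3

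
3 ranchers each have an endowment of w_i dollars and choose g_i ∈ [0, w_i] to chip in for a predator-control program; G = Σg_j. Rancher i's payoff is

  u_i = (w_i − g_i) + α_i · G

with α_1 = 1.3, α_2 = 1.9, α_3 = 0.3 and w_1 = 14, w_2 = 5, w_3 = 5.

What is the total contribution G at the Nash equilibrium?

19

∂u_i/∂g_i = α_i − 1, so rancher i contributes w_i if α_i > 1, else 0.
α_i > 1 for i ∈ {1, 2}; NE contributions (14, 5, 0), G = 19.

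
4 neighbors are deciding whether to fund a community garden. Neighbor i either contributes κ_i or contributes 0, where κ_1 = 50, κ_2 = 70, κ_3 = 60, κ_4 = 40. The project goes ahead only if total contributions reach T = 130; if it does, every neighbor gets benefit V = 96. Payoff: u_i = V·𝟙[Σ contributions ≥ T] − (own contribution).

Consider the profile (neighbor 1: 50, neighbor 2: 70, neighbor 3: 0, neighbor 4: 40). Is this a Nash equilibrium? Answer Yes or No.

Yes

Total = 160 ≥ 130: provided.
Neighbor 1 (pledges 50, payoff 46): dropping to 0 → total 110, payoff 0. No gain.
Neighbor 2 (pledges 70, payoff 26): dropping to 0 → total 90, payoff 0. No gain.
Neighbor 3 (pledges 0, payoff 96): pledging 60 → total 220, payoff 36. No gain.
Neighbor 4 (pledges 40, payoff 56): dropping to 0 → total 120, payoff 0. No gain.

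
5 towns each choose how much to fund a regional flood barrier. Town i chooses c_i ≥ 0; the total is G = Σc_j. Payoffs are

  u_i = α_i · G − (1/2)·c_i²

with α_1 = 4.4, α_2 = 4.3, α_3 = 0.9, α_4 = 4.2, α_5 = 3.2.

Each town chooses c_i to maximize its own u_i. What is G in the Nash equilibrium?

17

Town i's FOC: ∂u_i/∂c_i = α_i − c_i = 0, so c_i* = α_i.
NE contributions = (4.4, 4.3, 0.9, 4.2, 3.2); G = 17.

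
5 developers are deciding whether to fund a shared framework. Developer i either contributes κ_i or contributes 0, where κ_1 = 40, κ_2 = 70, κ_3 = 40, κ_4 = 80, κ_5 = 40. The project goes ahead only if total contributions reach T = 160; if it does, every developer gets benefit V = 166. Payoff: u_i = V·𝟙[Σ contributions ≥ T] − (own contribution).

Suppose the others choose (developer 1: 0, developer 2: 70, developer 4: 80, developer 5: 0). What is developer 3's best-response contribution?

40

Others' total = 150. Contributing 40 brings total to 190 ≥ 160: gain V − κ_3 = 126.
Best response: 40.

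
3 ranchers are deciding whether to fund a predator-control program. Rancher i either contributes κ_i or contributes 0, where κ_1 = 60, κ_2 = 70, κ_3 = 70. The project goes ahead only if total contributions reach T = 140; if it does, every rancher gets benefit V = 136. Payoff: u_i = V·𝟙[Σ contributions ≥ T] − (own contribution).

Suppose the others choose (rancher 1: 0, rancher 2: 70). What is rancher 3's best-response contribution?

70

Others' total = 70. Contributing 70 brings total to 140 ≥ 140: gain V − κ_3 = 66.
Best response: 70.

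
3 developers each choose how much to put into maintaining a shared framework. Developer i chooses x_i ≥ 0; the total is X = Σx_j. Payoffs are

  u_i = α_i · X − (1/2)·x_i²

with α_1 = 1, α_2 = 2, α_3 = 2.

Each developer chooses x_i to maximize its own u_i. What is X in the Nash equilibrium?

Developer i's FOC: ∂u_i/∂x_i = α_i − x_i = 0, so x_i* = α_i.
NE contributions = (1, 2, 2); X = 5.

5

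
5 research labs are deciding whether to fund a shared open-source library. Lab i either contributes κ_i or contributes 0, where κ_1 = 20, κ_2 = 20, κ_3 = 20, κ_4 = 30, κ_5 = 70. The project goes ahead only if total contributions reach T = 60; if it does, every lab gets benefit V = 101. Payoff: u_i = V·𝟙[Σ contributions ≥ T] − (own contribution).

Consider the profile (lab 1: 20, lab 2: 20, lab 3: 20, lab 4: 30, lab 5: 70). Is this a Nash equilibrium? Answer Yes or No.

Total = 160 ≥ 60: provided.
Lab 1 (pledges 20, payoff 81): dropping to 0 → total 140, payoff 101. Profitable deviation.

No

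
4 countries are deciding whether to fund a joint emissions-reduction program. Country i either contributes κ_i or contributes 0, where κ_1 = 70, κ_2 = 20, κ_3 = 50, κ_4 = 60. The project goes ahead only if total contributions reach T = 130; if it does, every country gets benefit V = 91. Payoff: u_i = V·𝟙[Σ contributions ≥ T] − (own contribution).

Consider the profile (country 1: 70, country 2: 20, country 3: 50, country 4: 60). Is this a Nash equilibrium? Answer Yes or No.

Total = 200 ≥ 130: provided.
Country 1 (pledges 70, payoff 21): dropping to 0 → total 130, payoff 91. Profitable deviation.

No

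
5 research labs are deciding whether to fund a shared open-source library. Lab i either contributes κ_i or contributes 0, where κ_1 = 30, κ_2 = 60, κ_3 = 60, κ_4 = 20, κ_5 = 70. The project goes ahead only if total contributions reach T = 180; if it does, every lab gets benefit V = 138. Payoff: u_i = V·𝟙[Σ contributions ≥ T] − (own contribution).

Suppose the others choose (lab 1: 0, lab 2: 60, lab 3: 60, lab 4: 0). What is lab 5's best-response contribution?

70

Others' total = 120. Contributing 70 brings total to 190 ≥ 180: gain V − κ_5 = 68.
Best response: 70.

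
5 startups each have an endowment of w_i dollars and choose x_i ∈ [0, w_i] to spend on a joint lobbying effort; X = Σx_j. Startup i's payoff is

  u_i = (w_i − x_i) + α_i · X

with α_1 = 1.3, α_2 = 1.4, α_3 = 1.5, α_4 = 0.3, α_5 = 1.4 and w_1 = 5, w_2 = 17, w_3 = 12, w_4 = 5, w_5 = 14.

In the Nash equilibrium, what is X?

∂u_i/∂x_i = α_i − 1, so startup i contributes w_i if α_i > 1, else 0.
α_i > 1 for i ∈ {1, 2, 3, 5}; NE contributions (5, 17, 12, 0, 14), X = 48.

48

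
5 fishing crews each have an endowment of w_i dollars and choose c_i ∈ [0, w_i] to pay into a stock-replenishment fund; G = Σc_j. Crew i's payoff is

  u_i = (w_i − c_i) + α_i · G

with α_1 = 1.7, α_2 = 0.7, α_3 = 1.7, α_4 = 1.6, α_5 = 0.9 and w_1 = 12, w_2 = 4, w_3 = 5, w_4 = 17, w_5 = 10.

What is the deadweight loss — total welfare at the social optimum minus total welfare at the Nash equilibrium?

∂u_i/∂c_i = α_i − 1, so crew i contributes w_i if α_i > 1, else 0.
α_i > 1 for i ∈ {1, 3, 4}; NE contributions (12, 0, 5, 17, 0), G = 34.
W^NE = Σw_i − G^NE + (Σα_i)·G^NE = 48 + 5.6·34 = 238.4.
Planner: ∂(Σu_j)/∂c_i = Σα_j − 1 = 5.6 > 0, so everyone contributes w_i; G^SO = 48, W^SO = 48 + 5.6·48 = 316.8.
Deadweight loss = 78.4.

78.4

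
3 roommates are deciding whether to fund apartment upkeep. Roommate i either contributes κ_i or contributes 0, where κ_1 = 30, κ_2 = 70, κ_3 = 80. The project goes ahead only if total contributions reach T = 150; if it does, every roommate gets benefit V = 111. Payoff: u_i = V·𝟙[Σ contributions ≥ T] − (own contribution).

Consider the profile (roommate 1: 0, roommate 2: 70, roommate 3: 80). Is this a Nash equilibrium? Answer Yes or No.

Total = 150 ≥ 150: provided.
Roommate 1 (pledges 0, payoff 111): pledging 30 → total 180, payoff 81. No gain.
Roommate 2 (pledges 70, payoff 41): dropping to 0 → total 80, payoff 0. No gain.
Roommate 3 (pledges 80, payoff 31): dropping to 0 → total 70, payoff 0. No gain.

Yes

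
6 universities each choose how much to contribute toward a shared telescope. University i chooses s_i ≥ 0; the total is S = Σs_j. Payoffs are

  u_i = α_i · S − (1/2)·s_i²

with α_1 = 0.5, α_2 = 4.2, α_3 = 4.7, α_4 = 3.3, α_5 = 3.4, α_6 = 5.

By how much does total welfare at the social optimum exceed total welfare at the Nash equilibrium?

University i's FOC: ∂u_i/∂s_i = α_i − s_i = 0, so s_i* = α_i.
NE contributions = (0.5, 4.2, 4.7, 3.3, 3.4, 5); S = 21.1.
W^NE = (Σα)·S − ½Σα_i² = 21.1² − ½·87.43 = 401.495.
Planner sets s_i = Σα_j = 21.1 for every i, so S^SO = 6·21.1 = 126.6.
W^SO = (Σα)·S^SO − ½·6·(Σα)² = (6/2)·21.1² = 1335.63.
Deadweight loss = W^SO − W^NE = 934.135.

934.135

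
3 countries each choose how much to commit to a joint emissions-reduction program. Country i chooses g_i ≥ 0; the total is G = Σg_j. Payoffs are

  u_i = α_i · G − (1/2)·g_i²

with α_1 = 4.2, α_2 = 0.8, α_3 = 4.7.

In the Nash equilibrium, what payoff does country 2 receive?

7.44

Country i's FOC: ∂u_i/∂g_i = α_i − g_i = 0, so g_i* = α_i.
NE contributions = (4.2, 0.8, 4.7); G = 9.7.
u_2 = α_2·G − ½·(g_2)² = 0.8·9.7 − ½·0.8² = 7.44.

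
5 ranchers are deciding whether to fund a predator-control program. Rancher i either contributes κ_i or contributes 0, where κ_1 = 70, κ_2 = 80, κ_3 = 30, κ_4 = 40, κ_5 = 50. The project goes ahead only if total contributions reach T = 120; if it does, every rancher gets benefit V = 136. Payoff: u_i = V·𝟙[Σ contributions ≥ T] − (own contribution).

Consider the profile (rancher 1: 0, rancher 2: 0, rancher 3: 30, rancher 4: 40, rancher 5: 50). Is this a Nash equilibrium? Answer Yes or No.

Total = 120 ≥ 120: provided.
Rancher 1 (pledges 0, payoff 136): pledging 70 → total 190, payoff 66. No gain.
Rancher 2 (pledges 0, payoff 136): pledging 80 → total 200, payoff 56. No gain.
Rancher 3 (pledges 30, payoff 106): dropping to 0 → total 90, payoff 0. No gain.
Rancher 4 (pledges 40, payoff 96): dropping to 0 → total 80, payoff 0. No gain.
Rancher 5 (pledges 50, payoff 86): dropping to 0 → total 70, payoff 0. No gain.

Yes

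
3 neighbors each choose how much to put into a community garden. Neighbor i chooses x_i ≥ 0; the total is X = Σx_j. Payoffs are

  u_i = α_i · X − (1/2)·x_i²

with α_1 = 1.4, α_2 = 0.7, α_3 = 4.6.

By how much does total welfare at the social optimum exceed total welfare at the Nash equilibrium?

34.25

Neighbor i's FOC: ∂u_i/∂x_i = α_i − x_i = 0, so x_i* = α_i.
NE contributions = (1.4, 0.7, 4.6); X = 6.7.
W^NE = (Σα)·X − ½Σα_i² = 6.7² − ½·23.61 = 33.085.
Planner sets x_i = Σα_j = 6.7 for every i, so X^SO = 3·6.7 = 20.1.
W^SO = (Σα)·X^SO − ½·3·(Σα)² = (3/2)·6.7² = 67.335.
Deadweight loss = W^SO − W^NE = 34.25.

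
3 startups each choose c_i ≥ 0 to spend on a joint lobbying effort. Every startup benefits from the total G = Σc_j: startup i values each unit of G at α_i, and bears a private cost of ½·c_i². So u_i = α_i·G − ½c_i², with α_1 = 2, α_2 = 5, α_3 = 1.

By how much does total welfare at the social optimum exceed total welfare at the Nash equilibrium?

47

Startup i's FOC: ∂u_i/∂c_i = α_i − c_i = 0, so c_i* = α_i.
NE contributions = (2, 5, 1); G = 8.
W^NE = (Σα)·G − ½Σα_i² = 8² − ½·30 = 49.
Planner sets c_i = Σα_j = 8 for every i, so G^SO = 3·8 = 24.
W^SO = (Σα)·G^SO − ½·3·(Σα)² = (3/2)·8² = 96.
Deadweight loss = W^SO − W^NE = 47.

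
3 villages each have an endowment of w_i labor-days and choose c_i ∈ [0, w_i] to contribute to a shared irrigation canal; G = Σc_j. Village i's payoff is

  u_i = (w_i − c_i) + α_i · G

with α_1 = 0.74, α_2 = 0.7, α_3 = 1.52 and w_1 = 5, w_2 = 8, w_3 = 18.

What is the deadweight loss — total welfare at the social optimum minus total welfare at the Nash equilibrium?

25.48

∂u_i/∂c_i = α_i − 1, so village i contributes w_i if α_i > 1, else 0.
α_i > 1 for i ∈ {3}; NE contributions (0, 0, 18), G = 18.
W^NE = Σw_i − G^NE + (Σα_i)·G^NE = 31 + 1.96·18 = 66.28.
Planner: ∂(Σu_j)/∂c_i = Σα_j − 1 = 1.96 > 0, so everyone contributes w_i; G^SO = 31, W^SO = 31 + 1.96·31 = 91.76.
Deadweight loss = 25.48.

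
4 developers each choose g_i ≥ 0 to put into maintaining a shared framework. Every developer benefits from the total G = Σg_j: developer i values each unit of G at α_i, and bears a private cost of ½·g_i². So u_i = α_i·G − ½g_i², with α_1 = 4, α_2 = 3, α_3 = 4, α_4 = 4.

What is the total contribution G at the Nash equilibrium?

Developer i's FOC: ∂u_i/∂g_i = α_i − g_i = 0, so g_i* = α_i.
NE contributions = (4, 3, 4, 4); G = 15.

15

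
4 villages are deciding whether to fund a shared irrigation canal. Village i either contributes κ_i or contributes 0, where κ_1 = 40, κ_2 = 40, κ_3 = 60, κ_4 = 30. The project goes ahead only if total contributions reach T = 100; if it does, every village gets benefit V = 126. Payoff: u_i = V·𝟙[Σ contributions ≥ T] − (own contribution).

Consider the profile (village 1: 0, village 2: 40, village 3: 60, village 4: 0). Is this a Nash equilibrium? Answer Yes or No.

Yes

Total = 100 ≥ 100: provided.
Village 1 (pledges 0, payoff 126): pledging 40 → total 140, payoff 86. No gain.
Village 2 (pledges 40, payoff 86): dropping to 0 → total 60, payoff 0. No gain.
Village 3 (pledges 60, payoff 66): dropping to 0 → total 40, payoff 0. No gain.
Village 4 (pledges 0, payoff 126): pledging 30 → total 130, payoff 96. No gain.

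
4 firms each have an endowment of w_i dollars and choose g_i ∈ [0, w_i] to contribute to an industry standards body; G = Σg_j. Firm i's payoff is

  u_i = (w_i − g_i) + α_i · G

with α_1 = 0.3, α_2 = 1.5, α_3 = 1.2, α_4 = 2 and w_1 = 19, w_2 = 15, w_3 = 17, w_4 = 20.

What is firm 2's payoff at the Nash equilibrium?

∂u_i/∂g_i = α_i − 1, so firm i contributes w_i if α_i > 1, else 0.
α_i > 1 for i ∈ {2, 3, 4}; NE contributions (0, 15, 17, 20), G = 52.
u_2 = (15 − 15) + 1.5·52 = 78.

78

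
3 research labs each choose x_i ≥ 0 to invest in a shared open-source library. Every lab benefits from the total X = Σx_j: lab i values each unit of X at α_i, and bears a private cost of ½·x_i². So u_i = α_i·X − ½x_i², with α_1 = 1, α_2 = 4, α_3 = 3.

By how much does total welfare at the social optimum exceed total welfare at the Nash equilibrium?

45

Lab i's FOC: ∂u_i/∂x_i = α_i − x_i = 0, so x_i* = α_i.
NE contributions = (1, 4, 3); X = 8.
W^NE = (Σα)·X − ½Σα_i² = 8² − ½·26 = 51.
Planner sets x_i = Σα_j = 8 for every i, so X^SO = 3·8 = 24.
W^SO = (Σα)·X^SO − ½·3·(Σα)² = (3/2)·8² = 96.
Deadweight loss = W^SO − W^NE = 45.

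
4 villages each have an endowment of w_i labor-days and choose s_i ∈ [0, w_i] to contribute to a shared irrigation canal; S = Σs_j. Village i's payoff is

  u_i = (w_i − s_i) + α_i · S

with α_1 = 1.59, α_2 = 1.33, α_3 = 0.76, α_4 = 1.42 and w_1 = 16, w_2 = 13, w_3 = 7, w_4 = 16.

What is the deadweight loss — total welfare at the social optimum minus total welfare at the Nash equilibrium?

∂u_i/∂s_i = α_i − 1, so village i contributes w_i if α_i > 1, else 0.
α_i > 1 for i ∈ {1, 2, 4}; NE contributions (16, 13, 0, 16), S = 45.
W^NE = Σw_i − S^NE + (Σα_i)·S^NE = 52 + 4.1·45 = 236.5.
Planner: ∂(Σu_j)/∂s_i = Σα_j − 1 = 4.1 > 0, so everyone contributes w_i; S^SO = 52, W^SO = 52 + 4.1·52 = 265.2.
Deadweight loss = 28.7.

28.7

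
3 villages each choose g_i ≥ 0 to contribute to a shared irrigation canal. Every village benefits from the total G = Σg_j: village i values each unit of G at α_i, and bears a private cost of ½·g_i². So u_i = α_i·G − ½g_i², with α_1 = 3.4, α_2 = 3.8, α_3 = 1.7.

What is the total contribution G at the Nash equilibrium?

8.9

Village i's FOC: ∂u_i/∂g_i = α_i − g_i = 0, so g_i* = α_i.
NE contributions = (3.4, 3.8, 1.7); G = 8.9.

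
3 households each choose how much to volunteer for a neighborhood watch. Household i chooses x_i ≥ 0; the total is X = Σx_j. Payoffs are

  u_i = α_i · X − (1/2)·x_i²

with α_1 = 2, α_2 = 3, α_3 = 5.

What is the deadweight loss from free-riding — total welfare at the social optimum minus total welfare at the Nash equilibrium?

Household i's FOC: ∂u_i/∂x_i = α_i − x_i = 0, so x_i* = α_i.
NE contributions = (2, 3, 5); X = 10.
W^NE = (Σα)·X − ½Σα_i² = 10² − ½·38 = 81.
Planner sets x_i = Σα_j = 10 for every i, so X^SO = 3·10 = 30.
W^SO = (Σα)·X^SO − ½·3·(Σα)² = (3/2)·10² = 150.
Deadweight loss = W^SO − W^NE = 69.

69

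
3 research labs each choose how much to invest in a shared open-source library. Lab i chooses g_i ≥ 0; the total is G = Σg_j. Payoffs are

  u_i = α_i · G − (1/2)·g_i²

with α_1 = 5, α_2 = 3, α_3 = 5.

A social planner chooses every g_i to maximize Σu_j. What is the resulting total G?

Planner FOC: ∂(Σu_j)/∂g_i = (Σα_j) − g_i = 0, so g_i^SO = Σα_j = 13 for every i; G^SO = 39.

39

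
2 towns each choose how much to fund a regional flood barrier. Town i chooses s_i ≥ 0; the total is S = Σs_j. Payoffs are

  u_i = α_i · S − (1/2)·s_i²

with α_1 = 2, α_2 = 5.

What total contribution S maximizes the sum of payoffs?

Planner FOC: ∂(Σu_j)/∂s_i = (Σα_j) − s_i = 0, so s_i^SO = Σα_j = 7 for every i; S^SO = 14.

14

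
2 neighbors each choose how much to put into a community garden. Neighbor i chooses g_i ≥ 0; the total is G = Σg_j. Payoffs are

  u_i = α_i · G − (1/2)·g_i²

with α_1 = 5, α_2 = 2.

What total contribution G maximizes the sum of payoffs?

14

Planner FOC: ∂(Σu_j)/∂g_i = (Σα_j) − g_i = 0, so g_i^SO = Σα_j = 7 for every i; G^SO = 14.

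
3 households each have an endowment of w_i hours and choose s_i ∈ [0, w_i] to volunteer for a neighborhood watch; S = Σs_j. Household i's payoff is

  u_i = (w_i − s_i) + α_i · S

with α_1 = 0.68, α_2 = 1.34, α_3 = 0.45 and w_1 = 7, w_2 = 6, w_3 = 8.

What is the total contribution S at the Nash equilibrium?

6

∂u_i/∂s_i = α_i − 1, so household i contributes w_i if α_i > 1, else 0.
α_i > 1 for i ∈ {2}; NE contributions (0, 6, 0), S = 6.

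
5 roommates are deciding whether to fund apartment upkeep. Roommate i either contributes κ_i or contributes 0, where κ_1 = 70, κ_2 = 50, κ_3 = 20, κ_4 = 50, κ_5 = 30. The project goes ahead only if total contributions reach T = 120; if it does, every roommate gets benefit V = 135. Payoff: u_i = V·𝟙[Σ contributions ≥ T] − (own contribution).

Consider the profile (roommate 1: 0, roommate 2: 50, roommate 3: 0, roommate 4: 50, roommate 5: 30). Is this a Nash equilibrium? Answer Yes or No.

Yes

Total = 130 ≥ 120: provided.
Roommate 1 (pledges 0, payoff 135): pledging 70 → total 200, payoff 65. No gain.
Roommate 2 (pledges 50, payoff 85): dropping to 0 → total 80, payoff 0. No gain.
Roommate 3 (pledges 0, payoff 135): pledging 20 → total 150, payoff 115. No gain.
Roommate 4 (pledges 50, payoff 85): dropping to 0 → total 80, payoff 0. No gain.
Roommate 5 (pledges 30, payoff 105): dropping to 0 → total 100, payoff 0. No gain.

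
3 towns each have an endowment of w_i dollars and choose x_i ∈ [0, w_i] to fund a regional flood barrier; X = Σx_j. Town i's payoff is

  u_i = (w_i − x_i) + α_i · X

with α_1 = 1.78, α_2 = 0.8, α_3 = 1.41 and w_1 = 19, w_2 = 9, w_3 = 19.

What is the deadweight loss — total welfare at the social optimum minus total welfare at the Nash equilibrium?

∂u_i/∂x_i = α_i − 1, so town i contributes w_i if α_i > 1, else 0.
α_i > 1 for i ∈ {1, 3}; NE contributions (19, 0, 19), X = 38.
W^NE = Σw_i − X^NE + (Σα_i)·X^NE = 47 + 2.99·38 = 160.62.
Planner: ∂(Σu_j)/∂x_i = Σα_j − 1 = 2.99 > 0, so everyone contributes w_i; X^SO = 47, W^SO = 47 + 2.99·47 = 187.53.
Deadweight loss = 26.91.

26.91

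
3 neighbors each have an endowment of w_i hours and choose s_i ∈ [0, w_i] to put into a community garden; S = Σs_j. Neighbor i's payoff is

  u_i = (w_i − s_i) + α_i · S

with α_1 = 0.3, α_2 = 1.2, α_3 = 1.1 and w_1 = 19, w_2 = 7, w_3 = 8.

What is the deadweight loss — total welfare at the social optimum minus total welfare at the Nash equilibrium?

∂u_i/∂s_i = α_i − 1, so neighbor i contributes w_i if α_i > 1, else 0.
α_i > 1 for i ∈ {2, 3}; NE contributions (0, 7, 8), S = 15.
W^NE = Σw_i − S^NE + (Σα_i)·S^NE = 34 + 1.6·15 = 58.
Planner: ∂(Σu_j)/∂s_i = Σα_j − 1 = 1.6 > 0, so everyone contributes w_i; S^SO = 34, W^SO = 34 + 1.6·34 = 88.4.
Deadweight loss = 30.4.

30.4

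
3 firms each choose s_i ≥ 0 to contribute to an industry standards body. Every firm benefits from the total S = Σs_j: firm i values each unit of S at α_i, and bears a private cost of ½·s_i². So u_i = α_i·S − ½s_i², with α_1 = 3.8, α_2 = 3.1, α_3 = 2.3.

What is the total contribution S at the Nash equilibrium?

9.2

Firm i's FOC: ∂u_i/∂s_i = α_i − s_i = 0, so s_i* = α_i.
NE contributions = (3.8, 3.1, 2.3); S = 9.2.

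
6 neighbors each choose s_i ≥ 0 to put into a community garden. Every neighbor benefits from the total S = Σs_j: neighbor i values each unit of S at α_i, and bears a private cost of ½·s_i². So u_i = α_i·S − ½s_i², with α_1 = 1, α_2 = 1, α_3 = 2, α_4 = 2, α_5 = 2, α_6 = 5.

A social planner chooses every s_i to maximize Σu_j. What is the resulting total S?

Planner FOC: ∂(Σu_j)/∂s_i = (Σα_j) − s_i = 0, so s_i^SO = Σα_j = 13 for every i; S^SO = 78.

78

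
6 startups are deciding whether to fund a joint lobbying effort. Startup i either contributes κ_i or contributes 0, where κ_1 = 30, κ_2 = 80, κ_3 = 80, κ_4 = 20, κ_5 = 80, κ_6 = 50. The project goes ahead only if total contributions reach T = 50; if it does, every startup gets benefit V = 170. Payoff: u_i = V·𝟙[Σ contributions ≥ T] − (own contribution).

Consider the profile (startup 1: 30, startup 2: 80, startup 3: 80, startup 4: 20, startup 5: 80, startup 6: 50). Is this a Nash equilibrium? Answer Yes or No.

Total = 340 ≥ 50: provided.
Startup 1 (pledges 30, payoff 140): dropping to 0 → total 310, payoff 170. Profitable deviation.

No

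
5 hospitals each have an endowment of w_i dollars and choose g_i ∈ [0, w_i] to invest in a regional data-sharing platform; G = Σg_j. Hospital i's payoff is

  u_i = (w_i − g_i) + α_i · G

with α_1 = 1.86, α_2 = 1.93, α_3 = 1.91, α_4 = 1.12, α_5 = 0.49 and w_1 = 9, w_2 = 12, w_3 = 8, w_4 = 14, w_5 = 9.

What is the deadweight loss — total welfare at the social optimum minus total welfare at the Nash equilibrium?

∂u_i/∂g_i = α_i − 1, so hospital i contributes w_i if α_i > 1, else 0.
α_i > 1 for i ∈ {1, 2, 3, 4}; NE contributions (9, 12, 8, 14, 0), G = 43.
W^NE = Σw_i − G^NE + (Σα_i)·G^NE = 52 + 6.31·43 = 323.33.
Planner: ∂(Σu_j)/∂g_i = Σα_j − 1 = 6.31 > 0, so everyone contributes w_i; G^SO = 52, W^SO = 52 + 6.31·52 = 380.12.
Deadweight loss = 56.79.

56.79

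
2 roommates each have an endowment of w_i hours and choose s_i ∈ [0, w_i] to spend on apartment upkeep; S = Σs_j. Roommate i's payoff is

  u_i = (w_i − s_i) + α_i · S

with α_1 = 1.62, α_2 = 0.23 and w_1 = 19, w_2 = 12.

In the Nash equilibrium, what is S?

∂u_i/∂s_i = α_i − 1, so roommate i contributes w_i if α_i > 1, else 0.
α_i > 1 for i ∈ {1}; NE contributions (19, 0), S = 19.

19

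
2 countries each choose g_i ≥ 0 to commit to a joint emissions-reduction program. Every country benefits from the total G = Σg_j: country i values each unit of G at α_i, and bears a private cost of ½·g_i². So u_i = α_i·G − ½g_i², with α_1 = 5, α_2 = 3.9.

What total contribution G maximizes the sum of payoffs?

Planner FOC: ∂(Σu_j)/∂g_i = (Σα_j) − g_i = 0, so g_i^SO = Σα_j = 8.9 for every i; G^SO = 17.8.

17.8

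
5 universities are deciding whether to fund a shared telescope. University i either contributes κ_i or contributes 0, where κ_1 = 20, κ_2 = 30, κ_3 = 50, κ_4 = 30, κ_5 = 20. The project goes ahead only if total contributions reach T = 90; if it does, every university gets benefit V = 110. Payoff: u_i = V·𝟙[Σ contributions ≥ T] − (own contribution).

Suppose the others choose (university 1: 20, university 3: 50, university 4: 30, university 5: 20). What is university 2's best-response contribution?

Others' total = 120 ≥ 90; contributing adds cost 30 for no extra benefit.
Best response: 0.

0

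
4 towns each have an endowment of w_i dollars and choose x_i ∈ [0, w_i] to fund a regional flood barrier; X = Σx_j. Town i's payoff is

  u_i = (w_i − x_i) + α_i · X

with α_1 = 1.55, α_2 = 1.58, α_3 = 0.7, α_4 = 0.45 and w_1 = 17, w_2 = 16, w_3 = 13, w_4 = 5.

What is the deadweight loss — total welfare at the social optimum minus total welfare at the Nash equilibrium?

59.04

∂u_i/∂x_i = α_i − 1, so town i contributes w_i if α_i > 1, else 0.
α_i > 1 for i ∈ {1, 2}; NE contributions (17, 16, 0, 0), X = 33.
W^NE = Σw_i − X^NE + (Σα_i)·X^NE = 51 + 3.28·33 = 159.24.
Planner: ∂(Σu_j)/∂x_i = Σα_j − 1 = 3.28 > 0, so everyone contributes w_i; X^SO = 51, W^SO = 51 + 3.28·51 = 218.28.
Deadweight loss = 59.04.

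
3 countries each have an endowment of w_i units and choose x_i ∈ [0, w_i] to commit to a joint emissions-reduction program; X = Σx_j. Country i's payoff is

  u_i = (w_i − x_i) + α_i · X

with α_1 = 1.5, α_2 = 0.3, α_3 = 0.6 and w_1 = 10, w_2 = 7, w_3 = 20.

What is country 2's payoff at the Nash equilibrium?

10

∂u_i/∂x_i = α_i − 1, so country i contributes w_i if α_i > 1, else 0.
α_i > 1 for i ∈ {1}; NE contributions (10, 0, 0), X = 10.
u_2 = (7 − 0) + 0.3·10 = 10.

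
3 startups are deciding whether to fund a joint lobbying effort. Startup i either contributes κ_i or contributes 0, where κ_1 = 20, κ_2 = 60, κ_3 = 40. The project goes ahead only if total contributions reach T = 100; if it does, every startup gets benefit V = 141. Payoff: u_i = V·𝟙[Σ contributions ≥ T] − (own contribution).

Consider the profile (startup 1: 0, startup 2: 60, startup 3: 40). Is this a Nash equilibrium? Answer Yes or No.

Yes

Total = 100 ≥ 100: provided.
Startup 1 (pledges 0, payoff 141): pledging 20 → total 120, payoff 121. No gain.
Startup 2 (pledges 60, payoff 81): dropping to 0 → total 40, payoff 0. No gain.
Startup 3 (pledges 40, payoff 101): dropping to 0 → total 60, payoff 0. No gain.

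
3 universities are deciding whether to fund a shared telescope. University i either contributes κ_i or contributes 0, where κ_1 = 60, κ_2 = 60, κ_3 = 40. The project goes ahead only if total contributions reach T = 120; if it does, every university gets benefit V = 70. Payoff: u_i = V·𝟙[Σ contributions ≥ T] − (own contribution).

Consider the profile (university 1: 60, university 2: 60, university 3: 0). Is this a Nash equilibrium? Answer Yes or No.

Total = 120 ≥ 120: provided.
University 1 (pledges 60, payoff 10): dropping to 0 → total 60, payoff 0. No gain.
University 2 (pledges 60, payoff 10): dropping to 0 → total 60, payoff 0. No gain.
University 3 (pledges 0, payoff 70): pledging 40 → total 160, payoff 30. No gain.

Yes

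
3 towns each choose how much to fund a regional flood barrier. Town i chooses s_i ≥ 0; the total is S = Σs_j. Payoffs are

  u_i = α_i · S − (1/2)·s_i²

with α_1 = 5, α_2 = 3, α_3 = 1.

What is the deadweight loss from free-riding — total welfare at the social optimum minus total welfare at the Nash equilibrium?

58

Town i's FOC: ∂u_i/∂s_i = α_i − s_i = 0, so s_i* = α_i.
NE contributions = (5, 3, 1); S = 9.
W^NE = (Σα)·S − ½Σα_i² = 9² − ½·35 = 63.5.
Planner sets s_i = Σα_j = 9 for every i, so S^SO = 3·9 = 27.
W^SO = (Σα)·S^SO − ½·3·(Σα)² = (3/2)·9² = 121.5.
Deadweight loss = W^SO − W^NE = 58.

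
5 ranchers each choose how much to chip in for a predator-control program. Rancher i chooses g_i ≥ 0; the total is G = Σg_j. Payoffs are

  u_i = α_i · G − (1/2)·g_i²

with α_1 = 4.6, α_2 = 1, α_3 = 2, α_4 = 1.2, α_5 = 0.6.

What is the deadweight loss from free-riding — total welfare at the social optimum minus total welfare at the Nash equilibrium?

Rancher i's FOC: ∂u_i/∂g_i = α_i − g_i = 0, so g_i* = α_i.
NE contributions = (4.6, 1, 2, 1.2, 0.6); G = 9.4.
W^NE = (Σα)·G − ½Σα_i² = 9.4² − ½·27.96 = 74.38.
Planner sets g_i = Σα_j = 9.4 for every i, so G^SO = 5·9.4 = 47.
W^SO = (Σα)·G^SO − ½·5·(Σα)² = (5/2)·9.4² = 220.9.
Deadweight loss = W^SO − W^NE = 146.52.

146.52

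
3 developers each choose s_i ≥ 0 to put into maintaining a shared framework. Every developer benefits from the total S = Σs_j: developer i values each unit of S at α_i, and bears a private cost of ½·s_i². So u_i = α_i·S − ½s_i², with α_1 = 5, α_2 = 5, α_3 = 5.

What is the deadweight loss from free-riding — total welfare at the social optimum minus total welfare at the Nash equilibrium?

Developer i's FOC: ∂u_i/∂s_i = α_i − s_i = 0, so s_i* = α_i.
NE contributions = (5, 5, 5); S = 15.
W^NE = (Σα)·S − ½Σα_i² = 15² − ½·75 = 187.5.
Planner sets s_i = Σα_j = 15 for every i, so S^SO = 3·15 = 45.
W^SO = (Σα)·S^SO − ½·3·(Σα)² = (3/2)·15² = 337.5.
Deadweight loss = W^SO − W^NE = 150.

150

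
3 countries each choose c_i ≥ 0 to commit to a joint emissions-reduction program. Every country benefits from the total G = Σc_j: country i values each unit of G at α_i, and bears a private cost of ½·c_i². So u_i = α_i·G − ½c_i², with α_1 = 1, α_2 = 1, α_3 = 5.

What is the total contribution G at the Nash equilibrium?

7

Country i's FOC: ∂u_i/∂c_i = α_i − c_i = 0, so c_i* = α_i.
NE contributions = (1, 1, 5); G = 7.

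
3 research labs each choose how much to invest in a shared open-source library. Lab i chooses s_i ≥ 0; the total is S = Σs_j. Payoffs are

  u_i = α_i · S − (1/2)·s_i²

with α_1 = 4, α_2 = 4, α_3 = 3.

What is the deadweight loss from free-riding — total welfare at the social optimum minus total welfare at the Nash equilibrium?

81

Lab i's FOC: ∂u_i/∂s_i = α_i − s_i = 0, so s_i* = α_i.
NE contributions = (4, 4, 3); S = 11.
W^NE = (Σα)·S − ½Σα_i² = 11² − ½·41 = 100.5.
Planner sets s_i = Σα_j = 11 for every i, so S^SO = 3·11 = 33.
W^SO = (Σα)·S^SO − ½·3·(Σα)² = (3/2)·11² = 181.5.
Deadweight loss = W^SO − W^NE = 81.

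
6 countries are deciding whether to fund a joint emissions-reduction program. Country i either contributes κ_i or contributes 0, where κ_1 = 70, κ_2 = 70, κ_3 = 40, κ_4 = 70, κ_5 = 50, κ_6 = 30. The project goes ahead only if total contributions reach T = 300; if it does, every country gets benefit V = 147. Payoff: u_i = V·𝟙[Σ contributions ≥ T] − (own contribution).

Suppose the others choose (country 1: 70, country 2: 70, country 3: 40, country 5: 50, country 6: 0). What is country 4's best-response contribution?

70

Others' total = 230. Contributing 70 brings total to 300 ≥ 300: gain V − κ_4 = 77.
Best response: 70.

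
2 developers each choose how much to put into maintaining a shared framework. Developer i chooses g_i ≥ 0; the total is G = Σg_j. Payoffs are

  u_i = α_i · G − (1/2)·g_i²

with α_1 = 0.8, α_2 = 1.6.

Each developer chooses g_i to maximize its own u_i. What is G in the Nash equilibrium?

Developer i's FOC: ∂u_i/∂g_i = α_i − g_i = 0, so g_i* = α_i.
NE contributions = (0.8, 1.6); G = 2.4.

2.4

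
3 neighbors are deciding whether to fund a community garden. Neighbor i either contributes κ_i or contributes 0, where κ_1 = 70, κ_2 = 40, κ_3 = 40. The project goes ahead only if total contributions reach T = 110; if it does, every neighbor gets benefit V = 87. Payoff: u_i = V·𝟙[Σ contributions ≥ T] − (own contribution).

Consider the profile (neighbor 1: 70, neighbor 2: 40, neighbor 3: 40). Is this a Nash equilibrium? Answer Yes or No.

No

Total = 150 ≥ 110: provided.
Neighbor 1 (pledges 70, payoff 17): dropping to 0 → total 80, payoff 0. No gain.
Neighbor 2 (pledges 40, payoff 47): dropping to 0 → total 110, payoff 87. Profitable deviation.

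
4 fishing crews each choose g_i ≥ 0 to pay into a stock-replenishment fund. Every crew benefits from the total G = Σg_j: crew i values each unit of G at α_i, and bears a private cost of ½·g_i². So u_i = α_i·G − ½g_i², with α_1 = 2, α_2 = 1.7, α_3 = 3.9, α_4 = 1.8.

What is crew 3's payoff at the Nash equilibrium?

29.055

Crew i's FOC: ∂u_i/∂g_i = α_i − g_i = 0, so g_i* = α_i.
NE contributions = (2, 1.7, 3.9, 1.8); G = 9.4.
u_3 = α_3·G − ½·(g_3)² = 3.9·9.4 − ½·3.9² = 29.055.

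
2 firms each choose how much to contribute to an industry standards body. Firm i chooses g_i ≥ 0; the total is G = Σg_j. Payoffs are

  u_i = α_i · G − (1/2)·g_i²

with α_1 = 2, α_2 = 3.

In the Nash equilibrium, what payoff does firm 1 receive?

8

Firm i's FOC: ∂u_i/∂g_i = α_i − g_i = 0, so g_i* = α_i.
NE contributions = (2, 3); G = 5.
u_1 = α_1·G − ½·(g_1)² = 2·5 − ½·2² = 8.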